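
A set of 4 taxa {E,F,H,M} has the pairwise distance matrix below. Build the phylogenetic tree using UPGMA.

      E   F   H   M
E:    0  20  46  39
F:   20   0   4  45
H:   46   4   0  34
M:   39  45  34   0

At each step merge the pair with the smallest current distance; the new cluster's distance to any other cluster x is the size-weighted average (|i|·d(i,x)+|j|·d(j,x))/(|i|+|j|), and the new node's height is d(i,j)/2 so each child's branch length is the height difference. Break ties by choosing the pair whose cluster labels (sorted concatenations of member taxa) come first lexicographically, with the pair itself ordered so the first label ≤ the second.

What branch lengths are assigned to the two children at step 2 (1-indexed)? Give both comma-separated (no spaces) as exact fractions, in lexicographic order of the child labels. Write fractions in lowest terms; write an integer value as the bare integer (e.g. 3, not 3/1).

iteration 1: select F,H (d=4); attach at lengths (2, 2); label the merged cluster FH
  updated: d(E,FH)=33, d(FH,M)=79/2
iteration 2: select E,FH (d=33); attach at lengths (33/2, 29/2); label the merged cluster EFH
  updated: d(EFH,M)=118/3
iteration 3: select EFH,M (d=118/3); attach at lengths (19/6, 59/3); label the merged cluster EFHM
final tree: ((E:33/2,(F:2,H:2):29/2):19/6,M:59/3)
total length: 347/6

33/2,29/2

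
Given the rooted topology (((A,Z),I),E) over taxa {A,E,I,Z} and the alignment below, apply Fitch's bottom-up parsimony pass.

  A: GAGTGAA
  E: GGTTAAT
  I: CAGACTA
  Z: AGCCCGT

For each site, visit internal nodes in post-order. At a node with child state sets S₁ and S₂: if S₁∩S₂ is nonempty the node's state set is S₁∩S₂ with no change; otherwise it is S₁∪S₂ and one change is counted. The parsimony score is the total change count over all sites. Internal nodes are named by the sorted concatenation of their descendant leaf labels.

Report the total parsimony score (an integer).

14

AZ@0: {G} ∪ {A} = {A,G} (union, +1)
AIZ@0: {A,G} ∪ {C} = {A,C,G} (union, +1)
AEIZ@0: {A,C,G} ∩ {G} = {G} (intersection, +0)
AZ@1: {A} ∪ {G} = {A,G} (union, +1)
AIZ@1: {A,G} ∩ {A} = {A} (intersection, +0)
AEIZ@1: {A} ∪ {G} = {A,G} (union, +1)
AZ@2: {G} ∪ {C} = {C,G} (union, +1)
AIZ@2: {C,G} ∩ {G} = {G} (intersection, +0)
AEIZ@2: {G} ∪ {T} = {G,T} (union, +1)
AZ@3: {T} ∪ {C} = {C,T} (union, +1)
AIZ@3: {C,T} ∪ {A} = {A,C,T} (union, +1)
AEIZ@3: {A,C,T} ∩ {T} = {T} (intersection, +0)
AZ@4: {G} ∪ {C} = {C,G} (union, +1)
AIZ@4: {C,G} ∩ {C} = {C} (intersection, +0)
AEIZ@4: {C} ∪ {A} = {A,C} (union, +1)
AZ@5: {A} ∪ {G} = {A,G} (union, +1)
AIZ@5: {A,G} ∪ {T} = {A,G,T} (union, +1)
AEIZ@5: {A,G,T} ∩ {A} = {A} (intersection, +0)
AZ@6: {A} ∪ {T} = {A,T} (union, +1)
AIZ@6: {A,T} ∩ {A} = {A} (intersection, +0)
AEIZ@6: {A} ∪ {T} = {A,T} (union, +1)
per-site changes: [2, 2, 2, 2, 2, 2, 2]; total = 14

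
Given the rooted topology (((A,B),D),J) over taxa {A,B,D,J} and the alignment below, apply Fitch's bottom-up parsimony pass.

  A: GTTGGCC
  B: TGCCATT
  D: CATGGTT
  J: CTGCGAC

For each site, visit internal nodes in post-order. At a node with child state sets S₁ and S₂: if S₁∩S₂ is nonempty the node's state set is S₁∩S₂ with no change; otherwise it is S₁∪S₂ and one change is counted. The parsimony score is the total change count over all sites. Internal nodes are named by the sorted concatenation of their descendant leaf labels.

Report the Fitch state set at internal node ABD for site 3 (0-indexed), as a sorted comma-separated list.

[col 0] AB: children A:{G}, B:{T} ∪→ {G,T}; cost 1
[col 0] ABD: children AB:{G,T}, D:{C} ∪→ {C,G,T}; cost 1
[col 0] ABDJ: children ABD:{C,G,T}, J:{C} ∩→ {C}; cost 0
[col 1] AB: children A:{T}, B:{G} ∪→ {G,T}; cost 1
[col 1] ABD: children AB:{G,T}, D:{A} ∪→ {A,G,T}; cost 1
[col 1] ABDJ: children ABD:{A,G,T}, J:{T} ∩→ {T}; cost 0
[col 2] AB: children A:{T}, B:{C} ∪→ {C,T}; cost 1
[col 2] ABD: children AB:{C,T}, D:{T} ∩→ {T}; cost 0
[col 2] ABDJ: children ABD:{T}, J:{G} ∪→ {G,T}; cost 1
[col 3] AB: children A:{G}, B:{C} ∪→ {C,G}; cost 1
[col 3] ABD: children AB:{C,G}, D:{G} ∩→ {G}; cost 0
[col 3] ABDJ: children ABD:{G}, J:{C} ∪→ {C,G}; cost 1
[col 4] AB: children A:{G}, B:{A} ∪→ {A,G}; cost 1
[col 4] ABD: children AB:{A,G}, D:{G} ∩→ {G}; cost 0
[col 4] ABDJ: children ABD:{G}, J:{G} ∩→ {G}; cost 0
[col 5] AB: children A:{C}, B:{T} ∪→ {C,T}; cost 1
[col 5] ABD: children AB:{C,T}, D:{T} ∩→ {T}; cost 0
[col 5] ABDJ: children ABD:{T}, J:{A} ∪→ {A,T}; cost 1
[col 6] AB: children A:{C}, B:{T} ∪→ {C,T}; cost 1
[col 6] ABD: children AB:{C,T}, D:{T} ∩→ {T}; cost 0
[col 6] ABDJ: children ABD:{T}, J:{C} ∪→ {C,T}; cost 1
per-site changes: [2, 2, 2, 2, 1, 2, 2]; total = 13

G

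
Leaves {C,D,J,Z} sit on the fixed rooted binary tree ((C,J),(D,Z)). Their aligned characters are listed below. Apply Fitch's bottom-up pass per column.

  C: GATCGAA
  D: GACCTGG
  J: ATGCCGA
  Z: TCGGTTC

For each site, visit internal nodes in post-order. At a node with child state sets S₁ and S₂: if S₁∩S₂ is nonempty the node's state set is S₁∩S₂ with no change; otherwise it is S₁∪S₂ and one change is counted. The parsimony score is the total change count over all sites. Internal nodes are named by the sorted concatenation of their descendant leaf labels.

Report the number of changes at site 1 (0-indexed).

CJ@0: {G} ∪ {A} = {A,G} (union, +1)
DZ@0: {G} ∪ {T} = {G,T} (union, +1)
CDJZ@0: {A,G} ∩ {G,T} = {G} (intersection, +0)
CJ@1: {A} ∪ {T} = {A,T} (union, +1)
DZ@1: {A} ∪ {C} = {A,C} (union, +1)
CDJZ@1: {A,T} ∩ {A,C} = {A} (intersection, +0)
CJ@2: {T} ∪ {G} = {G,T} (union, +1)
DZ@2: {C} ∪ {G} = {C,G} (union, +1)
CDJZ@2: {G,T} ∩ {C,G} = {G} (intersection, +0)
CJ@3: {C} ∩ {C} = {C} (intersection, +0)
DZ@3: {C} ∪ {G} = {C,G} (union, +1)
CDJZ@3: {C} ∩ {C,G} = {C} (intersection, +0)
CJ@4: {G} ∪ {C} = {C,G} (union, +1)
DZ@4: {T} ∩ {T} = {T} (intersection, +0)
CDJZ@4: {C,G} ∪ {T} = {C,G,T} (union, +1)
CJ@5: {A} ∪ {G} = {A,G} (union, +1)
DZ@5: {G} ∪ {T} = {G,T} (union, +1)
CDJZ@5: {A,G} ∩ {G,T} = {G} (intersection, +0)
CJ@6: {A} ∩ {A} = {A} (intersection, +0)
DZ@6: {G} ∪ {C} = {C,G} (union, +1)
CDJZ@6: {A} ∪ {C,G} = {A,C,G} (union, +1)
per-site changes: [2, 2, 2, 1, 2, 2, 2]; total = 13

2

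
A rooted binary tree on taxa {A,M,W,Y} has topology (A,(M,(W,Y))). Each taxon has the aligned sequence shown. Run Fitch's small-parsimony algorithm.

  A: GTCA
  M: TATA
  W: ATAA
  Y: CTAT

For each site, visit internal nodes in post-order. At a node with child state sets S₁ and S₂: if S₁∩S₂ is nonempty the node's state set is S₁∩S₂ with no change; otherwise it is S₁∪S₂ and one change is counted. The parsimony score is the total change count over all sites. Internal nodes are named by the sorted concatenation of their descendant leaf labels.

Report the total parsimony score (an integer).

7

[col 0] WY: children W:{A}, Y:{C} ∪→ {A,C}; cost 1
[col 0] MWY: children M:{T}, WY:{A,C} ∪→ {A,C,T}; cost 1
[col 0] AMWY: children A:{G}, MWY:{A,C,T} ∪→ {A,C,G,T}; cost 1
[col 1] WY: children W:{T}, Y:{T} ∩→ {T}; cost 0
[col 1] MWY: children M:{A}, WY:{T} ∪→ {A,T}; cost 1
[col 1] AMWY: children A:{T}, MWY:{A,T} ∩→ {T}; cost 0
[col 2] WY: children W:{A}, Y:{A} ∩→ {A}; cost 0
[col 2] MWY: children M:{T}, WY:{A} ∪→ {A,T}; cost 1
[col 2] AMWY: children A:{C}, MWY:{A,T} ∪→ {A,C,T}; cost 1
[col 3] WY: children W:{A}, Y:{T} ∪→ {A,T}; cost 1
[col 3] MWY: children M:{A}, WY:{A,T} ∩→ {A}; cost 0
[col 3] AMWY: children A:{A}, MWY:{A} ∩→ {A}; cost 0
per-site changes: [3, 1, 2, 1]; total = 7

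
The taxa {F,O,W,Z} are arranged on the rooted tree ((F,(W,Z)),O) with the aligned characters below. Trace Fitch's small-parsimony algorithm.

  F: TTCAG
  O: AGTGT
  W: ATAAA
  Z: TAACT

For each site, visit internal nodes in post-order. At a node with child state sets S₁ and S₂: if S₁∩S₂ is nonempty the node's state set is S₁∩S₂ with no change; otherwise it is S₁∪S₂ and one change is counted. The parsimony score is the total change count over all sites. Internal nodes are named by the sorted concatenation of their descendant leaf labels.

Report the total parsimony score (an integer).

10

[col 0] WZ: children W:{A}, Z:{T} ∪→ {A,T}; cost 1
[col 0] FWZ: children F:{T}, WZ:{A,T} ∩→ {T}; cost 0
[col 0] FOWZ: children FWZ:{T}, O:{A} ∪→ {A,T}; cost 1
[col 1] WZ: children W:{T}, Z:{A} ∪→ {A,T}; cost 1
[col 1] FWZ: children F:{T}, WZ:{A,T} ∩→ {T}; cost 0
[col 1] FOWZ: children FWZ:{T}, O:{G} ∪→ {G,T}; cost 1
[col 2] WZ: children W:{A}, Z:{A} ∩→ {A}; cost 0
[col 2] FWZ: children F:{C}, WZ:{A} ∪→ {A,C}; cost 1
[col 2] FOWZ: children FWZ:{A,C}, O:{T} ∪→ {A,C,T}; cost 1
[col 3] WZ: children W:{A}, Z:{C} ∪→ {A,C}; cost 1
[col 3] FWZ: children F:{A}, WZ:{A,C} ∩→ {A}; cost 0
[col 3] FOWZ: children FWZ:{A}, O:{G} ∪→ {A,G}; cost 1
[col 4] WZ: children W:{A}, Z:{T} ∪→ {A,T}; cost 1
[col 4] FWZ: children F:{G}, WZ:{A,T} ∪→ {A,G,T}; cost 1
[col 4] FOWZ: children FWZ:{A,G,T}, O:{T} ∩→ {T}; cost 0
per-site changes: [2, 2, 2, 2, 2]; total = 10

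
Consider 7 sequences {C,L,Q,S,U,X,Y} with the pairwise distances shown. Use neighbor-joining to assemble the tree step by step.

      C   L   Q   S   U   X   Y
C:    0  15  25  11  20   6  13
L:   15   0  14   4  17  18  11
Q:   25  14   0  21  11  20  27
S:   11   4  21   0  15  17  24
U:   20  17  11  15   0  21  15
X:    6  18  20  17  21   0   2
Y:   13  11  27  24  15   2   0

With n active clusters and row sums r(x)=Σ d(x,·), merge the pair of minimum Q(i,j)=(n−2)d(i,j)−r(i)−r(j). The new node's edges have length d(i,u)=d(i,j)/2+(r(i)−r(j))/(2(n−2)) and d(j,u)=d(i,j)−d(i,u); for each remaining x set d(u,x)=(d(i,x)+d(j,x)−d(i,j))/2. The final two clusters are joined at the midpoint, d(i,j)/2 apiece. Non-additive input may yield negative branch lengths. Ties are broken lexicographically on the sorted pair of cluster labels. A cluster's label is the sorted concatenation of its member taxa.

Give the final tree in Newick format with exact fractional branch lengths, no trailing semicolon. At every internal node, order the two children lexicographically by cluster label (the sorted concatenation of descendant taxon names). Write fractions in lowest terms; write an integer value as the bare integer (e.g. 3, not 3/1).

((((C:85/24,(X:1/5,Y:9/5):119/24):85/16,(Q:115/16,U:61/16):97/16):51/16,L:9/8):23/16,S:23/16)

step 1: merge (X,Y) at d=2, Q=-166; branch lengths X→1/5, Y→9/5; new cluster XY
  updated: d(C,XY)=17/2, d(L,XY)=27/2, d(Q,XY)=45/2, d(S,XY)=39/2, d(U,XY)=17
step 2: merge (Q,U) at d=11, Q=-259/2; branch lengths Q→115/16, U→61/16; new cluster QU
  updated: d(C,QU)=17, d(L,QU)=10, d(QU,S)=25/2, d(QU,XY)=57/4
step 3: merge (C,XY) at d=17/2, Q=-327/4; branch lengths C→85/24, XY→119/24; new cluster CXY
  updated: d(CXY,L)=10, d(CXY,QU)=91/8, d(CXY,S)=11
step 4: merge (CXY,QU) at d=91/8, Q=-87/2; branch lengths CXY→85/16, QU→97/16; new cluster CQUXY
  updated: d(CQUXY,L)=69/16, d(CQUXY,S)=97/16
step 5: merge (CQUXY,L) at d=69/16, Q=-115/8; branch lengths CQUXY→51/16, L→9/8; new cluster CLQUXY
  updated: d(CLQUXY,S)=23/8
step 6: merge (CLQUXY,S) at d=23/8; branch lengths CLQUXY→23/16, S→23/16; new cluster CLQSUXY
final tree: ((((C:85/24,(X:1/5,Y:9/5):119/24):85/16,(Q:115/16,U:61/16):97/16):51/16,L:9/8):23/16,S:23/16)
total length: 641/16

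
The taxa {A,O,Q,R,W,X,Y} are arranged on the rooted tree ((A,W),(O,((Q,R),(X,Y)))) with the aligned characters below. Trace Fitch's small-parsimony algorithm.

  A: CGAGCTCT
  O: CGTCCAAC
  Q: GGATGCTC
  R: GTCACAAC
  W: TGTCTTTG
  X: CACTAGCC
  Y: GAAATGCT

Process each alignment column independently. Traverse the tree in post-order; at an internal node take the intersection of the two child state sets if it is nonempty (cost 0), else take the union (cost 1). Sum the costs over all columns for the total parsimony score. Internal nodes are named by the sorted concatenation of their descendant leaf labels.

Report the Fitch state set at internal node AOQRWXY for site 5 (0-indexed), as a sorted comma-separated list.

AW@0: {C} ∪ {T} = {C,T} (union, +1)
QR@0: {G} ∩ {G} = {G} (intersection, +0)
XY@0: {C} ∪ {G} = {C,G} (union, +1)
QRXY@0: {G} ∩ {C,G} = {G} (intersection, +0)
OQRXY@0: {C} ∪ {G} = {C,G} (union, +1)
AOQRWXY@0: {C,T} ∩ {C,G} = {C} (intersection, +0)
AW@1: {G} ∩ {G} = {G} (intersection, +0)
QR@1: {G} ∪ {T} = {G,T} (union, +1)
XY@1: {A} ∩ {A} = {A} (intersection, +0)
QRXY@1: {G,T} ∪ {A} = {A,G,T} (union, +1)
OQRXY@1: {G} ∩ {A,G,T} = {G} (intersection, +0)
AOQRWXY@1: {G} ∩ {G} = {G} (intersection, +0)
AW@2: {A} ∪ {T} = {A,T} (union, +1)
QR@2: {A} ∪ {C} = {A,C} (union, +1)
XY@2: {C} ∪ {A} = {A,C} (union, +1)
QRXY@2: {A,C} ∩ {A,C} = {A,C} (intersection, +0)
OQRXY@2: {T} ∪ {A,C} = {A,C,T} (union, +1)
AOQRWXY@2: {A,T} ∩ {A,C,T} = {A,T} (intersection, +0)
AW@3: {G} ∪ {C} = {C,G} (union, +1)
QR@3: {T} ∪ {A} = {A,T} (union, +1)
XY@3: {T} ∪ {A} = {A,T} (union, +1)
QRXY@3: {A,T} ∩ {A,T} = {A,T} (intersection, +0)
OQRXY@3: {C} ∪ {A,T} = {A,C,T} (union, +1)
AOQRWXY@3: {C,G} ∩ {A,C,T} = {C} (intersection, +0)
AW@4: {C} ∪ {T} = {C,T} (union, +1)
QR@4: {G} ∪ {C} = {C,G} (union, +1)
XY@4: {A} ∪ {T} = {A,T} (union, +1)
QRXY@4: {C,G} ∪ {A,T} = {A,C,G,T} (union, +1)
OQRXY@4: {C} ∩ {A,C,G,T} = {C} (intersection, +0)
AOQRWXY@4: {C,T} ∩ {C} = {C} (intersection, +0)
AW@5: {T} ∩ {T} = {T} (intersection, +0)
QR@5: {C} ∪ {A} = {A,C} (union, +1)
XY@5: {G} ∩ {G} = {G} (intersection, +0)
QRXY@5: {A,C} ∪ {G} = {A,C,G} (union, +1)
OQRXY@5: {A} ∩ {A,C,G} = {A} (intersection, +0)
AOQRWXY@5: {T} ∪ {A} = {A,T} (union, +1)
AW@6: {C} ∪ {T} = {C,T} (union, +1)
QR@6: {T} ∪ {A} = {A,T} (union, +1)
XY@6: {C} ∩ {C} = {C} (intersection, +0)
QRXY@6: {A,T} ∪ {C} = {A,C,T} (union, +1)
OQRXY@6: {A} ∩ {A,C,T} = {A} (intersection, +0)
AOQRWXY@6: {C,T} ∪ {A} = {A,C,T} (union, +1)
AW@7: {T} ∪ {G} = {G,T} (union, +1)
QR@7: {C} ∩ {C} = {C} (intersection, +0)
XY@7: {C} ∪ {T} = {C,T} (union, +1)
QRXY@7: {C} ∩ {C,T} = {C} (intersection, +0)
OQRXY@7: {C} ∩ {C} = {C} (intersection, +0)
AOQRWXY@7: {G,T} ∪ {C} = {C,G,T} (union, +1)
per-site changes: [3, 2, 4, 4, 4, 3, 4, 3]; total = 27

A,T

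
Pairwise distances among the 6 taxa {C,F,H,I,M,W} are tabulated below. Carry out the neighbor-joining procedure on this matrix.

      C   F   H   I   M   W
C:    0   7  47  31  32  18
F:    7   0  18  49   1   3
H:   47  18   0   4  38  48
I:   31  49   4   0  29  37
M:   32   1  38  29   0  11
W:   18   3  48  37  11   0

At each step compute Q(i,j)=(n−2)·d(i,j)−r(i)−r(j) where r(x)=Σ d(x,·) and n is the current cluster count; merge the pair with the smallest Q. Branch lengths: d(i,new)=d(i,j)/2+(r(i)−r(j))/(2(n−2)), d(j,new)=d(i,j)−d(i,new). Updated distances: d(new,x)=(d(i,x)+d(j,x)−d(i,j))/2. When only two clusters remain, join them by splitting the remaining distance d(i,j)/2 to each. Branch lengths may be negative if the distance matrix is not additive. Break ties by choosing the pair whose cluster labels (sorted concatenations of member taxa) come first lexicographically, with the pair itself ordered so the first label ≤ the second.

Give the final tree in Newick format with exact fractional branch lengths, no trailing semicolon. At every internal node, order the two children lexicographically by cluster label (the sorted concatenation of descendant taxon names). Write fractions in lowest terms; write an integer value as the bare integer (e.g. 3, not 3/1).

1. join H+I (d=4, Q=-289) ⇒ HI; edges |H|=21/8, |I|=11/8
  updated: d(C,HI)=37, d(F,HI)=63/2, d(HI,M)=63/2, d(HI,W)=81/2
2. join C+HI (d=37, Q=-247/2) ⇒ CHI; edges |C|=43/4, |HI|=105/4
  updated: d(CHI,F)=3/4, d(CHI,M)=53/4, d(CHI,W)=43/4
3. join CHI+F (d=3/4, Q=-28) ⇒ CFHI; edges |CHI|=43/8, |F|=-37/8
  updated: d(CFHI,M)=27/4, d(CFHI,W)=13/2
4. join CFHI+M (d=27/4, Q=-97/4) ⇒ CFHIM; edges |CFHI|=9/8, |M|=45/8
  updated: d(CFHIM,W)=43/8
5. join CFHIM+W (d=43/8) ⇒ CFHIMW; edges |CFHIM|=43/16, |W|=43/16
final tree: ((((C:43/4,(H:21/8,I:11/8):105/4):43/8,F:-37/8):9/8,M:45/8):43/16,W:43/16)
total length: 431/8

((((C:43/4,(H:21/8,I:11/8):105/4):43/8,F:-37/8):9/8,M:45/8):43/16,W:43/16)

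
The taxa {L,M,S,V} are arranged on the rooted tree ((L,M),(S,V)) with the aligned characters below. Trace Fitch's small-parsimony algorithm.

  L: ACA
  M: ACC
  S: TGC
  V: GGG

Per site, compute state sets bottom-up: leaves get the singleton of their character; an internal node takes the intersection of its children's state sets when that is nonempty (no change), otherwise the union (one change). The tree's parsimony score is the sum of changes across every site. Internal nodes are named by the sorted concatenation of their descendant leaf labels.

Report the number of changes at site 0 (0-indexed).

LM@0: {A} ∩ {A} = {A} (intersection, +0)
SV@0: {T} ∪ {G} = {G,T} (union, +1)
LMSV@0: {A} ∪ {G,T} = {A,G,T} (union, +1)
LM@1: {C} ∩ {C} = {C} (intersection, +0)
SV@1: {G} ∩ {G} = {G} (intersection, +0)
LMSV@1: {C} ∪ {G} = {C,G} (union, +1)
LM@2: {A} ∪ {C} = {A,C} (union, +1)
SV@2: {C} ∪ {G} = {C,G} (union, +1)
LMSV@2: {A,C} ∩ {C,G} = {C} (intersection, +0)
per-site changes: [2, 1, 2]; total = 5

2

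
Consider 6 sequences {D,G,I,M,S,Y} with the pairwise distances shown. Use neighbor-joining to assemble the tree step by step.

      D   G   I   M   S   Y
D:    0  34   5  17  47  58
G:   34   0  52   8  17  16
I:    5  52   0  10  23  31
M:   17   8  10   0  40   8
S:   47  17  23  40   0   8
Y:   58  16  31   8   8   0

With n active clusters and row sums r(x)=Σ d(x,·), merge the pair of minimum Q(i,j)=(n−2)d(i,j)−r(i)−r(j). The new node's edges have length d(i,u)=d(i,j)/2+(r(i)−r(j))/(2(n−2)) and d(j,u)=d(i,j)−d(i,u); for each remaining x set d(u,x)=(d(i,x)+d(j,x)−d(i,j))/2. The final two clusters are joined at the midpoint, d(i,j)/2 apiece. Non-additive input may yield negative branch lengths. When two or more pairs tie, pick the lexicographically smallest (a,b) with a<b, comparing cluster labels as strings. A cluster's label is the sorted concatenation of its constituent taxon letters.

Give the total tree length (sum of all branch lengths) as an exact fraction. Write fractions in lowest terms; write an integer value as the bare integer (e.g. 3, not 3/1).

803/16

iteration 1: select D,I (d=5, Q=-262); attach at lengths (15/2, -5/2); label the merged cluster DI
  updated: d(DI,G)=81/2, d(DI,M)=11, d(DI,S)=65/2, d(DI,Y)=42
iteration 2: select DI,M (d=11, Q=-160); attach at lengths (46/3, -13/3); label the merged cluster DIM
  updated: d(DIM,G)=75/4, d(DIM,S)=123/4, d(DIM,Y)=39/2
iteration 3: select DIM,G (d=75/4, Q=-333/4); attach at lengths (219/16, 81/16); label the merged cluster DGIM
  updated: d(DGIM,S)=29/2, d(DGIM,Y)=67/8
iteration 4: select DGIM,S (d=29/2, Q=-247/8); attach at lengths (119/16, 113/16); label the merged cluster DGIMS
  updated: d(DGIMS,Y)=15/16
iteration 5: select DGIMS,Y (d=15/16); attach at lengths (15/32, 15/32); label the merged cluster DGIMSY
final tree: (((((D:15/2,I:-5/2):46/3,M:-13/3):219/16,G:81/16):119/16,S:113/16):15/32,Y:15/32)
total length: 803/16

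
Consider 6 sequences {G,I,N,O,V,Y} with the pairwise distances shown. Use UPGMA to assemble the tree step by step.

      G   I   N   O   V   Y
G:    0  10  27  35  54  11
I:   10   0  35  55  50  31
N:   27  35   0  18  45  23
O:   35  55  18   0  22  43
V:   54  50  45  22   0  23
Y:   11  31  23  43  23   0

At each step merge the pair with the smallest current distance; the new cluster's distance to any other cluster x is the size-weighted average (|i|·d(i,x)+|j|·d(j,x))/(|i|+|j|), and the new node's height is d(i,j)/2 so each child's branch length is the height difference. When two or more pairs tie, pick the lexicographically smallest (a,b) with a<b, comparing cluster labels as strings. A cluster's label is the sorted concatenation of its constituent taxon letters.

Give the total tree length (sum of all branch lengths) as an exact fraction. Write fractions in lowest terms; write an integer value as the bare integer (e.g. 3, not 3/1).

1. join G+I (d=10) ⇒ GI; edges |G|=5, |I|=5
  updated: d(GI,N)=31, d(GI,O)=45, d(GI,V)=52, d(GI,Y)=21
2. join N+O (d=18) ⇒ NO; edges |N|=9, |O|=9
  updated: d(GI,NO)=38, d(NO,V)=67/2, d(NO,Y)=33
3. join GI+Y (d=21) ⇒ GIY; edges |GI|=11/2, |Y|=21/2
  updated: d(GIY,NO)=109/3, d(GIY,V)=127/3
4. join NO+V (d=67/2) ⇒ NOV; edges |NO|=31/4, |V|=67/4
  updated: d(GIY,NOV)=115/3
5. join GIY+NOV (d=115/3) ⇒ GINOVY; edges |GIY|=26/3, |NOV|=29/12
final tree: (((G:5,I:5):11/2,Y:21/2):26/3,((N:9,O:9):31/4,V:67/4):29/12)
total length: 955/12

955/12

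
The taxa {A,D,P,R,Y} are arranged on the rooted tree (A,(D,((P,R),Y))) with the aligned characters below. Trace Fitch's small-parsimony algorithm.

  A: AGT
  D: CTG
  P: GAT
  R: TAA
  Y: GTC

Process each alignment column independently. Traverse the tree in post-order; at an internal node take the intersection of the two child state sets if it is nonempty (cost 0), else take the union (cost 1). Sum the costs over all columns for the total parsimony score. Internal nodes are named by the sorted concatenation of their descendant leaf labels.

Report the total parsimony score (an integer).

8

PR@0: {G} ∪ {T} = {G,T} (union, +1)
PRY@0: {G,T} ∩ {G} = {G} (intersection, +0)
DPRY@0: {C} ∪ {G} = {C,G} (union, +1)
ADPRY@0: {A} ∪ {C,G} = {A,C,G} (union, +1)
PR@1: {A} ∩ {A} = {A} (intersection, +0)
PRY@1: {A} ∪ {T} = {A,T} (union, +1)
DPRY@1: {T} ∩ {A,T} = {T} (intersection, +0)
ADPRY@1: {G} ∪ {T} = {G,T} (union, +1)
PR@2: {T} ∪ {A} = {A,T} (union, +1)
PRY@2: {A,T} ∪ {C} = {A,C,T} (union, +1)
DPRY@2: {G} ∪ {A,C,T} = {A,C,G,T} (union, +1)
ADPRY@2: {T} ∩ {A,C,G,T} = {T} (intersection, +0)
per-site changes: [3, 2, 3]; total = 8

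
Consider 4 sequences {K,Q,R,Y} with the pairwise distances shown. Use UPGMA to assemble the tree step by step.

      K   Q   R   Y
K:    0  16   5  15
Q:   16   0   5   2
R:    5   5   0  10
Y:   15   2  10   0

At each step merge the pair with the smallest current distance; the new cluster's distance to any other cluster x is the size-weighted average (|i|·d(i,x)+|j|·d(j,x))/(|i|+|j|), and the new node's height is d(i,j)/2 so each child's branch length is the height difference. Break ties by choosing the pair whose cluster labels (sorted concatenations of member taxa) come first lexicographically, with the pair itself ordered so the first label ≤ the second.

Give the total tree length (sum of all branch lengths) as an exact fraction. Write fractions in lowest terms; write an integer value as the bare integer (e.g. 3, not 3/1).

iteration 1: select Q,Y (d=2); attach at lengths (1, 1); label the merged cluster QY
  updated: d(K,QY)=31/2, d(QY,R)=15/2
iteration 2: select K,R (d=5); attach at lengths (5/2, 5/2); label the merged cluster KR
  updated: d(KR,QY)=23/2
iteration 3: select KR,QY (d=23/2); attach at lengths (13/4, 19/4); label the merged cluster KQRY
final tree: ((K:5/2,R:5/2):13/4,(Q:1,Y:1):19/4)
total length: 15

15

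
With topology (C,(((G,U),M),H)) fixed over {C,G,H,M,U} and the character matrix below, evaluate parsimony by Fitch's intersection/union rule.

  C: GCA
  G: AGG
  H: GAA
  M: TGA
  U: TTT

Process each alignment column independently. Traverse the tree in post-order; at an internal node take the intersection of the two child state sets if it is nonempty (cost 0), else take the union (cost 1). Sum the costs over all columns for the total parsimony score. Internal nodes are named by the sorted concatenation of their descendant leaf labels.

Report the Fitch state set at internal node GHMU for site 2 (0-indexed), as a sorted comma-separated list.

[col 0] GU: children G:{A}, U:{T} ∪→ {A,T}; cost 1
[col 0] GMU: children GU:{A,T}, M:{T} ∩→ {T}; cost 0
[col 0] GHMU: children GMU:{T}, H:{G} ∪→ {G,T}; cost 1
[col 0] CGHMU: children C:{G}, GHMU:{G,T} ∩→ {G}; cost 0
[col 1] GU: children G:{G}, U:{T} ∪→ {G,T}; cost 1
[col 1] GMU: children GU:{G,T}, M:{G} ∩→ {G}; cost 0
[col 1] GHMU: children GMU:{G}, H:{A} ∪→ {A,G}; cost 1
[col 1] CGHMU: children C:{C}, GHMU:{A,G} ∪→ {A,C,G}; cost 1
[col 2] GU: children G:{G}, U:{T} ∪→ {G,T}; cost 1
[col 2] GMU: children GU:{G,T}, M:{A} ∪→ {A,G,T}; cost 1
[col 2] GHMU: children GMU:{A,G,T}, H:{A} ∩→ {A}; cost 0
[col 2] CGHMU: children C:{A}, GHMU:{A} ∩→ {A}; cost 0
per-site changes: [2, 3, 2]; total = 7

A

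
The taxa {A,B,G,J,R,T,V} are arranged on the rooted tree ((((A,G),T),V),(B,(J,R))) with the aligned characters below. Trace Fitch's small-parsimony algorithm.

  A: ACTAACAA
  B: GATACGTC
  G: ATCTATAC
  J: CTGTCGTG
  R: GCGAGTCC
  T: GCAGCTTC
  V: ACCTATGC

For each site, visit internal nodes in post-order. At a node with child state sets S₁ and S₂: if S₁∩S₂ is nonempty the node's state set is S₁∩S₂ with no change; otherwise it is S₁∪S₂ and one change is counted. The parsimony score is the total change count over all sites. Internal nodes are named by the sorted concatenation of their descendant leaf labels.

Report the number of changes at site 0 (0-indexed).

3

site 0, node AG: A={A} ∩ G={A} → {A} (+0)
site 0, node AGT: AG={A} ∪ T={G} → {A,G} (+1)
site 0, node AGTV: AGT={A,G} ∩ V={A} → {A} (+0)
site 0, node JR: J={C} ∪ R={G} → {C,G} (+1)
site 0, node BJR: B={G} ∩ JR={C,G} → {G} (+0)
site 0, node ABGJRTV: AGTV={A} ∪ BJR={G} → {A,G} (+1)
site 1, node AG: A={C} ∪ G={T} → {C,T} (+1)
site 1, node AGT: AG={C,T} ∩ T={C} → {C} (+0)
site 1, node AGTV: AGT={C} ∩ V={C} → {C} (+0)
site 1, node JR: J={T} ∪ R={C} → {C,T} (+1)
site 1, node BJR: B={A} ∪ JR={C,T} → {A,C,T} (+1)
site 1, node ABGJRTV: AGTV={C} ∩ BJR={A,C,T} → {C} (+0)
site 2, node AG: A={T} ∪ G={C} → {C,T} (+1)
site 2, node AGT: AG={C,T} ∪ T={A} → {A,C,T} (+1)
site 2, node AGTV: AGT={A,C,T} ∩ V={C} → {C} (+0)
site 2, node JR: J={G} ∩ R={G} → {G} (+0)
site 2, node BJR: B={T} ∪ JR={G} → {G,T} (+1)
site 2, node ABGJRTV: AGTV={C} ∪ BJR={G,T} → {C,G,T} (+1)
site 3, node AG: A={A} ∪ G={T} → {A,T} (+1)
site 3, node AGT: AG={A,T} ∪ T={G} → {A,G,T} (+1)
site 3, node AGTV: AGT={A,G,T} ∩ V={T} → {T} (+0)
site 3, node JR: J={T} ∪ R={A} → {A,T} (+1)
site 3, node BJR: B={A} ∩ JR={A,T} → {A} (+0)
site 3, node ABGJRTV: AGTV={T} ∪ BJR={A} → {A,T} (+1)
site 4, node AG: A={A} ∩ G={A} → {A} (+0)
site 4, node AGT: AG={A} ∪ T={C} → {A,C} (+1)
site 4, node AGTV: AGT={A,C} ∩ V={A} → {A} (+0)
site 4, node JR: J={C} ∪ R={G} → {C,G} (+1)
site 4, node BJR: B={C} ∩ JR={C,G} → {C} (+0)
site 4, node ABGJRTV: AGTV={A} ∪ BJR={C} → {A,C} (+1)
site 5, node AG: A={C} ∪ G={T} → {C,T} (+1)
site 5, node AGT: AG={C,T} ∩ T={T} → {T} (+0)
site 5, node AGTV: AGT={T} ∩ V={T} → {T} (+0)
site 5, node JR: J={G} ∪ R={T} → {G,T} (+1)
site 5, node BJR: B={G} ∩ JR={G,T} → {G} (+0)
site 5, node ABGJRTV: AGTV={T} ∪ BJR={G} → {G,T} (+1)
site 6, node AG: A={A} ∩ G={A} → {A} (+0)
site 6, node AGT: AG={A} ∪ T={T} → {A,T} (+1)
site 6, node AGTV: AGT={A,T} ∪ V={G} → {A,G,T} (+1)
site 6, node JR: J={T} ∪ R={C} → {C,T} (+1)
site 6, node BJR: B={T} ∩ JR={C,T} → {T} (+0)
site 6, node ABGJRTV: AGTV={A,G,T} ∩ BJR={T} → {T} (+0)
site 7, node AG: A={A} ∪ G={C} → {A,C} (+1)
site 7, node AGT: AG={A,C} ∩ T={C} → {C} (+0)
site 7, node AGTV: AGT={C} ∩ V={C} → {C} (+0)
site 7, node JR: J={G} ∪ R={C} → {C,G} (+1)
site 7, node BJR: B={C} ∩ JR={C,G} → {C} (+0)
site 7, node ABGJRTV: AGTV={C} ∩ BJR={C} → {C} (+0)
per-site changes: [3, 3, 4, 4, 3, 3, 3, 2]; total = 25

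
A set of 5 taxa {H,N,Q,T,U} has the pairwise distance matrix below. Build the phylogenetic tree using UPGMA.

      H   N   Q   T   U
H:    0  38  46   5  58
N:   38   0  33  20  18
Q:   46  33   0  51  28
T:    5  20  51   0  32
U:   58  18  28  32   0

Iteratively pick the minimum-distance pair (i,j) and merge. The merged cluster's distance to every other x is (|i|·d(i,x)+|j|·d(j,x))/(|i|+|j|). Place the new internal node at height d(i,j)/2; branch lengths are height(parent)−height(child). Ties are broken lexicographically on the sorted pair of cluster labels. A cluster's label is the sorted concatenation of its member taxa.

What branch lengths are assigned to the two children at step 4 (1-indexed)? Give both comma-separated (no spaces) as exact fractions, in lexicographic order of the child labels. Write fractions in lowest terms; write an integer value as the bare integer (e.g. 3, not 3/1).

215/12,31/6

iteration 1: select H,T (d=5); attach at lengths (5/2, 5/2); label the merged cluster HT
  updated: d(HT,N)=29, d(HT,Q)=97/2, d(HT,U)=45
iteration 2: select N,U (d=18); attach at lengths (9, 9); label the merged cluster NU
  updated: d(HT,NU)=37, d(NU,Q)=61/2
iteration 3: select NU,Q (d=61/2); attach at lengths (25/4, 61/4); label the merged cluster NQU
  updated: d(HT,NQU)=245/6
iteration 4: select HT,NQU (d=245/6); attach at lengths (215/12, 31/6); label the merged cluster HNQTU
final tree: ((H:5/2,T:5/2):215/12,((N:9,U:9):25/4,Q:61/4):31/6)
total length: 811/12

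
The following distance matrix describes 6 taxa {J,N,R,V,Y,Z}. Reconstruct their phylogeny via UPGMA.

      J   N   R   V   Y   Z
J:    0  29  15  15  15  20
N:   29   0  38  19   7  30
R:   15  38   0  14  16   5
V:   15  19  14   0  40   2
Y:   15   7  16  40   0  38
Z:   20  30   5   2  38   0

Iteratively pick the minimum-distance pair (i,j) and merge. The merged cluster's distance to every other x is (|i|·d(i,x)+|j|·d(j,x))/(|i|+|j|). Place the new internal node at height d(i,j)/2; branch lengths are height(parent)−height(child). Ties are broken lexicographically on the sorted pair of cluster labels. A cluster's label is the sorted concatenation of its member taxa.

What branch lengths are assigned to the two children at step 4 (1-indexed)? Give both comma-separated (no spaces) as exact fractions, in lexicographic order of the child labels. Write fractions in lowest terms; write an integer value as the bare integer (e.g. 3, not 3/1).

25/3,43/12

step 1: merge (V,Z) at d=2; branch lengths V→1, Z→1; new cluster VZ
  updated: d(J,VZ)=35/2, d(N,VZ)=49/2, d(R,VZ)=19/2, d(VZ,Y)=39
step 2: merge (N,Y) at d=7; branch lengths N→7/2, Y→7/2; new cluster NY
  updated: d(J,NY)=22, d(NY,R)=27, d(NY,VZ)=127/4
step 3: merge (R,VZ) at d=19/2; branch lengths R→19/4, VZ→15/4; new cluster RVZ
  updated: d(J,RVZ)=50/3, d(NY,RVZ)=181/6
step 4: merge (J,RVZ) at d=50/3; branch lengths J→25/3, RVZ→43/12; new cluster JRVZ
  updated: d(JRVZ,NY)=225/8
step 5: merge (JRVZ,NY) at d=225/8; branch lengths JRVZ→275/48, NY→169/16; new cluster JNRVYZ
final tree: ((J:25/3,(R:19/4,(V:1,Z:1):15/4):43/12):275/48,(N:7/2,Y:7/2):169/16)
total length: 1097/24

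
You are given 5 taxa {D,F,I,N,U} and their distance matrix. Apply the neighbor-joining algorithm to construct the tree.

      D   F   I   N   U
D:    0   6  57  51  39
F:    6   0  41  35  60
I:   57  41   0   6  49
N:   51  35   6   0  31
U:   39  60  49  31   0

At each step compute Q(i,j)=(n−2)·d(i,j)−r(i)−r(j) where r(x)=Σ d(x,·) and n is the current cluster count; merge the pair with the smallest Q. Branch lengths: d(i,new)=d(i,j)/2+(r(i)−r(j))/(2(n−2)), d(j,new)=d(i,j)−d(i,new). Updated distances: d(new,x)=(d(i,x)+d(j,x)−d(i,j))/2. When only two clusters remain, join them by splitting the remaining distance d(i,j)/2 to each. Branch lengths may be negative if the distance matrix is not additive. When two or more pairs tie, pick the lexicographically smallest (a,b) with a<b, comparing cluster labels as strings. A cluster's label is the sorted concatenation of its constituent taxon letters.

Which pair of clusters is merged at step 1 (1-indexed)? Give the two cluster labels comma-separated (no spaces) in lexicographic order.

D,F

iteration 1: select D,F (d=6, Q=-277); attach at lengths (29/6, 7/6); label the merged cluster DF
  updated: d(DF,I)=46, d(DF,N)=40, d(DF,U)=93/2
iteration 2: select DF,U (d=93/2, Q=-166); attach at lengths (99/4, 87/4); label the merged cluster DFU
  updated: d(DFU,I)=97/4, d(DFU,N)=49/4
iteration 3: select DFU,I (d=97/4, Q=-85/2); attach at lengths (61/4, 9); label the merged cluster DFIU
  updated: d(DFIU,N)=-3
iteration 4: select DFIU,N (d=-3); attach at lengths (-3/2, -3/2); label the merged cluster DFINU
final tree: ((((D:29/6,F:7/6):99/4,U:87/4):61/4,I:9):-3/2,N:-3/2)
total length: 295/4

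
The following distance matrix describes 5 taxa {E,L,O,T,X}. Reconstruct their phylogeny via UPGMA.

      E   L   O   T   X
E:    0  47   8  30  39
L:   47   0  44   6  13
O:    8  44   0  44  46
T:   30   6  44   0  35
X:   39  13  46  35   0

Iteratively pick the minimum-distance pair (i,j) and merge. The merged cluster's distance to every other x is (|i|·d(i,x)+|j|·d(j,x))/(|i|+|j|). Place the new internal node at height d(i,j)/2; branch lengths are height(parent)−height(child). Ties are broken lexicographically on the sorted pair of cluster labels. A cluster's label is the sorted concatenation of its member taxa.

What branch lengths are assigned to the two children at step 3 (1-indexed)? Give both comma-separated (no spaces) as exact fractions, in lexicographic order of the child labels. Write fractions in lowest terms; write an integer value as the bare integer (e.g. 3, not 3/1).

9,12

step 1: merge (L,T) at d=6; branch lengths L→3, T→3; new cluster LT
  updated: d(E,LT)=77/2, d(LT,O)=44, d(LT,X)=24
step 2: merge (E,O) at d=8; branch lengths E→4, O→4; new cluster EO
  updated: d(EO,LT)=165/4, d(EO,X)=85/2
step 3: merge (LT,X) at d=24; branch lengths LT→9, X→12; new cluster LTX
  updated: d(EO,LTX)=125/3
step 4: merge (EO,LTX) at d=125/3; branch lengths EO→101/6, LTX→53/6; new cluster ELOTX
final tree: ((E:4,O:4):101/6,((L:3,T:3):9,X:12):53/6)
total length: 182/3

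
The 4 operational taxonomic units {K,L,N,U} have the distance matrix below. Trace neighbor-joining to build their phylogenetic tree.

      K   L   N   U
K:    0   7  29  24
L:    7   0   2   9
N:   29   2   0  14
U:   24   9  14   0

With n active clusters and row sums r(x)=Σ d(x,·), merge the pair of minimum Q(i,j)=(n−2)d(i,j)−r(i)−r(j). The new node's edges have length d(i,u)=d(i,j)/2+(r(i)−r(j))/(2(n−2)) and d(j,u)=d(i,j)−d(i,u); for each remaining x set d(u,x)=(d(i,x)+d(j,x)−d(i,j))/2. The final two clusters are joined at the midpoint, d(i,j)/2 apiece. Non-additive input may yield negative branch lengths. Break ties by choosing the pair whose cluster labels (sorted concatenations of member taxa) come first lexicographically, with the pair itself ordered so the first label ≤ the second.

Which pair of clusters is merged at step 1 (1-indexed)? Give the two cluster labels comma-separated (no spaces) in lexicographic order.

1. join K+L (d=7, Q=-64) ⇒ KL; edges |K|=14, |L|=-7
  updated: d(KL,N)=12, d(KL,U)=13
2. join KL+N (d=12, Q=-39) ⇒ KLN; edges |KL|=11/2, |N|=13/2
  updated: d(KLN,U)=15/2
3. join KLN+U (d=15/2) ⇒ KLNU; edges |KLN|=15/4, |U|=15/4
final tree: (((K:14,L:-7):11/2,N:13/2):15/4,U:15/4)
total length: 53/2

K,L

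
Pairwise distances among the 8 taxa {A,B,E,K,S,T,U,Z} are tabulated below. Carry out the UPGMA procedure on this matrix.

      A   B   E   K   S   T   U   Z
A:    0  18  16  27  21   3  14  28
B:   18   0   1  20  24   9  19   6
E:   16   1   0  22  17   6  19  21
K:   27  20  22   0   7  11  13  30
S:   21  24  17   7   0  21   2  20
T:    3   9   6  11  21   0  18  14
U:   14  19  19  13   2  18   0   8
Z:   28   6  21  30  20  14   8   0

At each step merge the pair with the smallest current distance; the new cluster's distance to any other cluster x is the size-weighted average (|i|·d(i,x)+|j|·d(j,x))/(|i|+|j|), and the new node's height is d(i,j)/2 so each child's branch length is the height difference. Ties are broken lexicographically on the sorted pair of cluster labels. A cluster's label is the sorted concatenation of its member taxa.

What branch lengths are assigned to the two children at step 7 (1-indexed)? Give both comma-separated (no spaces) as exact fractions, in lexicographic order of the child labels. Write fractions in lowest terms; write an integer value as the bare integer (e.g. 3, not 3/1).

43/40,47/10

step 1: merge (B,E) at d=1; branch lengths B→1/2, E→1/2; new cluster BE
  updated: d(A,BE)=17, d(BE,K)=21, d(BE,S)=41/2, d(BE,T)=15/2, d(BE,U)=19, d(BE,Z)=27/2
step 2: merge (S,U) at d=2; branch lengths S→1, U→1; new cluster SU
  updated: d(A,SU)=35/2, d(BE,SU)=79/4, d(K,SU)=10, d(SU,T)=39/2, d(SU,Z)=14
step 3: merge (A,T) at d=3; branch lengths A→3/2, T→3/2; new cluster AT
  updated: d(AT,BE)=49/4, d(AT,K)=19, d(AT,SU)=37/2, d(AT,Z)=21
step 4: merge (K,SU) at d=10; branch lengths K→5, SU→4; new cluster KSU
  updated: d(AT,KSU)=56/3, d(BE,KSU)=121/6, d(KSU,Z)=58/3
step 5: merge (AT,BE) at d=49/4; branch lengths AT→37/8, BE→45/8; new cluster ABET
  updated: d(ABET,KSU)=233/12, d(ABET,Z)=69/4
step 6: merge (ABET,Z) at d=69/4; branch lengths ABET→5/2, Z→69/8; new cluster ABETZ
  updated: d(ABETZ,KSU)=97/5
step 7: merge (ABETZ,KSU) at d=97/5; branch lengths ABETZ→43/40, KSU→47/10; new cluster ABEKSTUZ
final tree: ((((A:3/2,T:3/2):37/8,(B:1/2,E:1/2):45/8):5/2,Z:69/8):43/40,(K:5,(S:1,U:1):4):47/10)
total length: 843/20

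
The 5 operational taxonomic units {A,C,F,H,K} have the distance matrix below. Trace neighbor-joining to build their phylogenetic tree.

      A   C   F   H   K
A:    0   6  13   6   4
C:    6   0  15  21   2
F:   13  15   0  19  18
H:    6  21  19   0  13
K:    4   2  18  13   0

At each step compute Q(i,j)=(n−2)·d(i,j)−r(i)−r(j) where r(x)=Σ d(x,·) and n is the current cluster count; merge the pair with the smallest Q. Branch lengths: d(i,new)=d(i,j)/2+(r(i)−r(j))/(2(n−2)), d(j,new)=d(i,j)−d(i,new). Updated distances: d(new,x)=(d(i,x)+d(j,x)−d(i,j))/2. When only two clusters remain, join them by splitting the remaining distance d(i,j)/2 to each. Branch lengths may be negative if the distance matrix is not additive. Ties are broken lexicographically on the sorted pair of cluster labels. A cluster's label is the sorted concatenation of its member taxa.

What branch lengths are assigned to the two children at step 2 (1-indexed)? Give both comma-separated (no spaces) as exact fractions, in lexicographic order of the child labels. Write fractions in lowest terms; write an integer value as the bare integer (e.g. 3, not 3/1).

-3/2,15/2

1. join C+K (d=2, Q=-75) ⇒ CK; edges |C|=13/6, |K|=-1/6
  updated: d(A,CK)=4, d(CK,F)=31/2, d(CK,H)=16
2. join A+H (d=6, Q=-52) ⇒ AH; edges |A|=-3/2, |H|=15/2
  updated: d(AH,CK)=7, d(AH,F)=13
3. join AH+CK (d=7, Q=-71/2) ⇒ ACHK; edges |AH|=9/4, |CK|=19/4
  updated: d(ACHK,F)=43/4
4. join ACHK+F (d=43/4) ⇒ ACFHK; edges |ACHK|=43/8, |F|=43/8
final tree: (((A:-3/2,H:15/2):9/4,(C:13/6,K:-1/6):19/4):43/8,F:43/8)
total length: 103/4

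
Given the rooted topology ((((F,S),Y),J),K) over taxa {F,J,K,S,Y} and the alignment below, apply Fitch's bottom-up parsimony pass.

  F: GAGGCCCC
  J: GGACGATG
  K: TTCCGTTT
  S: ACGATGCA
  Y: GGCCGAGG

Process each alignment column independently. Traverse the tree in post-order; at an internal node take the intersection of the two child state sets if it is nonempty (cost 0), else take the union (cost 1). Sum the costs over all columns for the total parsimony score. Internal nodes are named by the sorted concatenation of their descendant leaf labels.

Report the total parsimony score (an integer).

FS@0: {G} ∪ {A} = {A,G} (union, +1)
FSY@0: {A,G} ∩ {G} = {G} (intersection, +0)
FJSY@0: {G} ∩ {G} = {G} (intersection, +0)
FJKSY@0: {G} ∪ {T} = {G,T} (union, +1)
FS@1: {A} ∪ {C} = {A,C} (union, +1)
FSY@1: {A,C} ∪ {G} = {A,C,G} (union, +1)
FJSY@1: {A,C,G} ∩ {G} = {G} (intersection, +0)
FJKSY@1: {G} ∪ {T} = {G,T} (union, +1)
FS@2: {G} ∩ {G} = {G} (intersection, +0)
FSY@2: {G} ∪ {C} = {C,G} (union, +1)
FJSY@2: {C,G} ∪ {A} = {A,C,G} (union, +1)
FJKSY@2: {A,C,G} ∩ {C} = {C} (intersection, +0)
FS@3: {G} ∪ {A} = {A,G} (union, +1)
FSY@3: {A,G} ∪ {C} = {A,C,G} (union, +1)
FJSY@3: {A,C,G} ∩ {C} = {C} (intersection, +0)
FJKSY@3: {C} ∩ {C} = {C} (intersection, +0)
FS@4: {C} ∪ {T} = {C,T} (union, +1)
FSY@4: {C,T} ∪ {G} = {C,G,T} (union, +1)
FJSY@4: {C,G,T} ∩ {G} = {G} (intersection, +0)
FJKSY@4: {G} ∩ {G} = {G} (intersection, +0)
FS@5: {C} ∪ {G} = {C,G} (union, +1)
FSY@5: {C,G} ∪ {A} = {A,C,G} (union, +1)
FJSY@5: {A,C,G} ∩ {A} = {A} (intersection, +0)
FJKSY@5: {A} ∪ {T} = {A,T} (union, +1)
FS@6: {C} ∩ {C} = {C} (intersection, +0)
FSY@6: {C} ∪ {G} = {C,G} (union, +1)
FJSY@6: {C,G} ∪ {T} = {C,G,T} (union, +1)
FJKSY@6: {C,G,T} ∩ {T} = {T} (intersection, +0)
FS@7: {C} ∪ {A} = {A,C} (union, +1)
FSY@7: {A,C} ∪ {G} = {A,C,G} (union, +1)
FJSY@7: {A,C,G} ∩ {G} = {G} (intersection, +0)
FJKSY@7: {G} ∪ {T} = {G,T} (union, +1)
per-site changes: [2, 3, 2, 2, 2, 3, 2, 3]; total = 19

19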